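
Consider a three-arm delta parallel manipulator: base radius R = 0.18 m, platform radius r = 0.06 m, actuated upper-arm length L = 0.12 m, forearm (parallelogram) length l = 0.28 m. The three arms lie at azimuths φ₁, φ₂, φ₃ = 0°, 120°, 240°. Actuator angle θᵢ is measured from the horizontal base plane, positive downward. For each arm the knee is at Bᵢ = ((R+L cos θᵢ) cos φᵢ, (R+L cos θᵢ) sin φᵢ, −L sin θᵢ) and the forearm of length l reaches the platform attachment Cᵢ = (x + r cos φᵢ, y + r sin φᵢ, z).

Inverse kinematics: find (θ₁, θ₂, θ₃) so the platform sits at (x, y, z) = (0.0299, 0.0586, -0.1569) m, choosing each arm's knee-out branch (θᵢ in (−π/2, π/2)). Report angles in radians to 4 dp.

φ1=0.0° → target in arm frame (0.0299, 0.0586)
  e−x'=0.0901;  (l²−L²−(e−x')²−y'²−z²)/2L = 0.1160
  √(A²+B²)=0.1809;  θ1 = -1.0495+0.8751 ≈ -0.1744
arm 2 (φ=120.0°): x'=0.0358, y'=-0.0552
  A=0.0842, B=-0.1569, C=(l²−L²−A²−y'²−z²)/(2L)=0.1219
  √(A²+B²)=0.1781;  θ2 = -1.0783+0.8171 ≈ -0.2612
φ3=240.0° → target in arm frame (-0.0657, -0.0034)
  e−x'=0.1857;  (l²−L²−(e−x')²−y'²−z²)/2L = 0.0204
  γ=atan2(-0.1569,0.1857)=-0.7015;  ψ=arccos(0.0838)=1.4869;  θ3=γ+ψ≈0.7854

θ₁ = -0.1744, θ₂ = -0.2612, θ₃ = 0.7854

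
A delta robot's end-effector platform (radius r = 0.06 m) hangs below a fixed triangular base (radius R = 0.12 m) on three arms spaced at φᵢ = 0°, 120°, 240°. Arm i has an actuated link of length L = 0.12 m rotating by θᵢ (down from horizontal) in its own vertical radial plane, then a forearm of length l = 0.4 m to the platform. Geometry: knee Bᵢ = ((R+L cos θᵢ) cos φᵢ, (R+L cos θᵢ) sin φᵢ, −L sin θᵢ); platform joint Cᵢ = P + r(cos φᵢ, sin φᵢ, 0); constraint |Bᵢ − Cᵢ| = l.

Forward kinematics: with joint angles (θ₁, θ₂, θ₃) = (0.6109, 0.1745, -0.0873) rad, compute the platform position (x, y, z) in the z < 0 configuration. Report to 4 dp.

S1 = (0.1583·cos0.0°, 0.1583·sin0.0°, -0.0688) = (0.1583, 0.0000, -0.0688)
arm 2 at φ=120.0°: ρ2 = 0.1782;  S2 = (-0.0891, 0.1543, -0.0208)
arm 3 at φ=240.0°: ρ3 = 0.1795;  S3 = (-0.0898, -0.1555, 0.0105)
|S₂|²−|S₁|² = 0.0024;  |S₃|²−|S₁|² = 0.0025
plane₁₂: -0.4948x+0.3086y+0.0960z = 0.0024
det = 0.3070;  x = -0.0050+0.2567z,  y = -0.0003+0.1005z
sphere 1 gives Az²+Bz+C=0 with A=1.0760, B=0.0538, C=-0.1286;  B²−4AC=0.5564;  roots -0.3716, 0.3216;  negative root z = -0.3716
x = -0.1004, y = -0.0376

(-0.1004, -0.0376, -0.3716)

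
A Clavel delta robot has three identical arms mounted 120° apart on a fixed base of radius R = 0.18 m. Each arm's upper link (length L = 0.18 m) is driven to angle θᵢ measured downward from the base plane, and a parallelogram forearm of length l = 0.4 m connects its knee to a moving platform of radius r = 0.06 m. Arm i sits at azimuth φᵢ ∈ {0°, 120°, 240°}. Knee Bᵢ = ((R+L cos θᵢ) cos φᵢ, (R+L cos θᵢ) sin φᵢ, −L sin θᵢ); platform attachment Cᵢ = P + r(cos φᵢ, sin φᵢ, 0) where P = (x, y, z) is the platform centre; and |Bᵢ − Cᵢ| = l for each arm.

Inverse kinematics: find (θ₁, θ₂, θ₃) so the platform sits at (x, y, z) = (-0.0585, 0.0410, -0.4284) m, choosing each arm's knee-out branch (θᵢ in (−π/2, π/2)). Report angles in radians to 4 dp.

arm 1 (φ=0.0°): x'=-0.0585, y'=0.0410
  e−x'=0.1785;  (l²−L²−(e−x')²−y'²−z²)/2L = -0.2485
  γ=atan2(-0.4284,0.1785)=-1.1760;  ψ=arccos(-0.5355)=2.1359;  θ1=γ+ψ≈0.9599
φ2=120.0° → target in arm frame (0.0648, 0.0302)
  e−x'=0.0552;  (l²−L²−(e−x')²−y'²−z²)/2L = -0.1664
  √(A²+B²)=0.4319;  θ2 = -1.4426+1.9661 ≈ 0.5236
arm 3 (φ=240.0°): x'=-0.0063, y'=-0.0712
  e−x'=0.1263;  (l²−L²−(e−x')²−y'²−z²)/2L = -0.2137
  √(A²+B²)=0.4466;  θ3 = -1.2842+2.0697 ≈ 0.7855

θ₁ = 0.9599, θ₂ = 0.5236, θ₃ = 0.7855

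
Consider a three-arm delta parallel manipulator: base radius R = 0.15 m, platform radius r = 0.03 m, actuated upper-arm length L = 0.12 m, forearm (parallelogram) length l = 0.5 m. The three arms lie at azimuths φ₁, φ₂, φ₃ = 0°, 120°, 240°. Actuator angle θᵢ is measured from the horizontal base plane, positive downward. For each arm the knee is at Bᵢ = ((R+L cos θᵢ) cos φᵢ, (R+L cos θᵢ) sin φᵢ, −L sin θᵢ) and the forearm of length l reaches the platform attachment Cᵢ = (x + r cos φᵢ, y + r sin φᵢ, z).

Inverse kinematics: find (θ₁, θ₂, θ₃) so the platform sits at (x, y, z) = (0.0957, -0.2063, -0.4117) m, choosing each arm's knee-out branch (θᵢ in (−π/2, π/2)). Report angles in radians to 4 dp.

θ₁ = -0.1751, θ₂ = 1.1342, θ₃ = -0.3493

arm 1 (φ=0.0°): x'=0.0957, y'=-0.2063
  e−x'=0.0243;  (l²−L²−(e−x')²−y'²−z²)/2L = 0.0956
  γ=atan2(-0.4117,0.0243)=-1.5118;  ψ=arccos(0.2319)=1.3368;  θ1=γ+ψ≈-0.1751
arm 2 (φ=120.0°): x'=-0.2265, y'=0.0203
  A=0.3465, B=-0.4117, C=(l²−L²−A²−y'²−z²)/(2L)=-0.2266
  θ2 = atan2(B,A) + arccos(C/0.5381) = 1.1342
rotate P by −φ3: (0.1308, 0.1860, -0.4117)
  A cos θ + B sin θ = C:  -0.0108·cos θ + -0.4117·sin θ = 0.1307
  √(A²+B²)=0.4118;  θ3 = -1.5970+1.2477 ≈ -0.3493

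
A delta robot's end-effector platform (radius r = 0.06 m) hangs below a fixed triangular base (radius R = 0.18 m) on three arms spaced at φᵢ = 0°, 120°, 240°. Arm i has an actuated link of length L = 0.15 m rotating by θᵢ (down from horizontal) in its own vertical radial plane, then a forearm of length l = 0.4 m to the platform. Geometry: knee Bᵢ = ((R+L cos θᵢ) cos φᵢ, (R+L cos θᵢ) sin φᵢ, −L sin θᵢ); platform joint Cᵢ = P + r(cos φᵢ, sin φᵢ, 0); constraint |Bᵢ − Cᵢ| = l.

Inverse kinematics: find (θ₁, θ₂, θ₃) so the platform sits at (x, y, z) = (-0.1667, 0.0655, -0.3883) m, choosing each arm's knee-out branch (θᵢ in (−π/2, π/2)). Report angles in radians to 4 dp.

θ₁ = 1.3961, θ₂ = 0.1743, θ₃ = 0.6976

rotate P by −φ1: (-0.1667, 0.0655, -0.3883)
  e−x'=0.2867;  (l²−L²−(e−x')²−y'²−z²)/2L = -0.3325
  γ=atan2(-0.3883,0.2867)=-0.9348;  ψ=arccos(-0.6890)=2.3309;  θ1=γ+ψ≈1.3961
φ2=120.0° → target in arm frame (0.1401, 0.1116)
  e−x'=-0.0201;  (l²−L²−(e−x')²−y'²−z²)/2L = -0.0871
  √(A²+B²)=0.3888;  θ2 = -1.6224+1.7968 ≈ 0.1743
φ3=240.0° → target in arm frame (0.0266, -0.1771)
  A cos θ + B sin θ = C:  0.0934·cos θ + -0.3883·sin θ = -0.1779
  √(A²+B²)=0.3994;  θ3 = -1.3348+2.0324 ≈ 0.6976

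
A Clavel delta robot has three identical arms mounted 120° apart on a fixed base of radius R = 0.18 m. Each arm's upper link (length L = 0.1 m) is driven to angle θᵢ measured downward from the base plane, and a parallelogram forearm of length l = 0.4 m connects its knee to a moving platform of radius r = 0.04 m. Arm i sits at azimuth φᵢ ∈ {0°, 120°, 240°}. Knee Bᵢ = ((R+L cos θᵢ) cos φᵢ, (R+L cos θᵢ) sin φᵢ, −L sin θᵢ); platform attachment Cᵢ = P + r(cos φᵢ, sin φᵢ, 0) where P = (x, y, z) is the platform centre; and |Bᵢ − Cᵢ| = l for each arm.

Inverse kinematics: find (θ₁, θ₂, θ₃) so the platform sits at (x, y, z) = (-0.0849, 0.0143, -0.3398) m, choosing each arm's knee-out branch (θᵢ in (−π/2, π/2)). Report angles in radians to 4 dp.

θ₁ = 0.7854, θ₂ = -0.0870, θ₃ = 0.0878

rotate P by −φ1: (-0.0849, 0.0143, -0.3398)
  A cos θ + B sin θ = C:  0.2249·cos θ + -0.3398·sin θ = -0.0812
  γ=atan2(-0.3398,0.2249)=-0.9861;  ψ=arccos(-0.1994)=1.7715;  θ1=γ+ψ≈0.7854
rotate P by −φ2: (0.0548, 0.0664, -0.3398)
  e−x'=0.0852;  (l²−L²−(e−x')²−y'²−z²)/2L = 0.1144
  √(A²+B²)=0.3503;  θ2 = -1.3252+1.2382 ≈ -0.0870
φ3=240.0° → target in arm frame (0.0301, -0.0807)
  e−x'=0.1099;  (l²−L²−(e−x')²−y'²−z²)/2L = 0.0797
  θ3 = atan2(B,A) + arccos(C/0.3571) = 0.0878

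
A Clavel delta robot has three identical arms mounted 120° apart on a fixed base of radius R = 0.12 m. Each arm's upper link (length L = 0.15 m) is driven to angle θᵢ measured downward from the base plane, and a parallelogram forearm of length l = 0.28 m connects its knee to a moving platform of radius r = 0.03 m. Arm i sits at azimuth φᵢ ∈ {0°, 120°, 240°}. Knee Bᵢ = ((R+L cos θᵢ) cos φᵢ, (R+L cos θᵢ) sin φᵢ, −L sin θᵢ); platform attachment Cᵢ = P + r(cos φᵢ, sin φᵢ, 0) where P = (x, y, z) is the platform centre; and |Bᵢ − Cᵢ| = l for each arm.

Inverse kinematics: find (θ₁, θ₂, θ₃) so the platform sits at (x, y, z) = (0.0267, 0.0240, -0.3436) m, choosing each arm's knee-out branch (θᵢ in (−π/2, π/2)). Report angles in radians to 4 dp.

rotate P by −φ1: (0.0267, 0.0240, -0.3436)
  A=0.0633, B=-0.3436, C=(l²−L²−A²−y'²−z²)/(2L)=-0.2225
  θ1 = atan2(B,A) + arccos(C/0.3494) = 0.8725
arm 2 (φ=120.0°): x'=0.0074, y'=-0.0351
  A=0.0826, B=-0.3436, C=(l²−L²−A²−y'²−z²)/(2L)=-0.2340
  γ=atan2(-0.3436,0.0826)=-1.3350;  ψ=arccos(-0.6623)=2.2947;  θ2=γ+ψ≈0.9597
rotate P by −φ3: (-0.0341, 0.0111, -0.3436)
  A=0.1241, B=-0.3436, C=(l²−L²−A²−y'²−z²)/(2L)=-0.2590
  γ=atan2(-0.3436,0.1241)=-1.2241;  ψ=arccos(-0.7089)=2.3587;  θ3=γ+ψ≈1.1346

θ₁ = 0.8725, θ₂ = 0.9597, θ₃ = 1.1346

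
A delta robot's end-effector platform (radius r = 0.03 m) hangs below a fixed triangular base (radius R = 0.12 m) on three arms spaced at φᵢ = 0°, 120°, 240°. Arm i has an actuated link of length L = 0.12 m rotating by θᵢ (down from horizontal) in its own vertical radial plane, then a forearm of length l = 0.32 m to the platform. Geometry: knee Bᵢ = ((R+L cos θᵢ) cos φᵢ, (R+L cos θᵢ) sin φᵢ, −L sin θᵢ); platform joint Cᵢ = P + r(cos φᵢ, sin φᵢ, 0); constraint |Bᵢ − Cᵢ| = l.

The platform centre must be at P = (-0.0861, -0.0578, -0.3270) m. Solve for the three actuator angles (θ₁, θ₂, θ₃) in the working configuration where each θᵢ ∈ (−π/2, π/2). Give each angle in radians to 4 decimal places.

arm 1 (φ=0.0°): x'=-0.0861, y'=-0.0578
  e−x'=0.1761;  (l²−L²−(e−x')²−y'²−z²)/2L = -0.2220
  θ1 = atan2(B,A) + arccos(C/0.3714) = 1.1347
arm 2 (φ=120.0°): x'=-0.0070, y'=0.1035
  A=0.0970, B=-0.3270, C=(l²−L²−A²−y'²−z²)/(2L)=-0.1627
  γ=atan2(-0.3270,0.0970)=-1.2824;  ψ=arccos(-0.4770)=2.0680;  θ2=γ+ψ≈0.7856
rotate P by −φ3: (0.0931, -0.0457, -0.3270)
  A cos θ + B sin θ = C:  -0.0031·cos θ + -0.3270·sin θ = -0.0876
  √(A²+B²)=0.3270;  θ3 = -1.5803+1.8420 ≈ 0.2617

θ₁ = 1.1347, θ₂ = 0.7856, θ₃ = 0.2617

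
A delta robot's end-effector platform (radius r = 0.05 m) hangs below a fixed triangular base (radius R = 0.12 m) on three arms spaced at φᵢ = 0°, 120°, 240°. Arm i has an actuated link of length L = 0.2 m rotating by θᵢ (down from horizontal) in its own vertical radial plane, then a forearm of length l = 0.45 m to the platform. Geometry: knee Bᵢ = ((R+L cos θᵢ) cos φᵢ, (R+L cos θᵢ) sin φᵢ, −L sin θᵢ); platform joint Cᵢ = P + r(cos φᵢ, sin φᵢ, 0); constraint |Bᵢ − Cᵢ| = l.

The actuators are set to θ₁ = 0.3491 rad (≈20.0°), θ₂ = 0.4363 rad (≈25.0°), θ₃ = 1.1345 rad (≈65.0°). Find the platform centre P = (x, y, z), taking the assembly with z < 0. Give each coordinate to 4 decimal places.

S1 = (0.2579·cos0.0°, 0.2579·sin0.0°, -0.0684) = (0.2579, 0.0000, -0.0684)
arm 2 at φ=120.0°: ρ2 = 0.2513;  S2 = (-0.1256, 0.2176, -0.0845)
S3 = (0.1545·cos240.0°, 0.1545·sin240.0°, -0.1813) = (-0.0773, -0.1338, -0.1813)
|S₂|²−|S₁|² = -0.0009;  |S₃|²−|S₁|² = -0.0145
plane₁₂: -0.7671x+0.4352y+-0.0322z = -0.0009
Cramer: x(z) = 0.0132-0.2150z;  y(z) = 0.0211-0.3049z
quadratic in z: (1.1392)z²+(0.2292)z+(-0.1375)=0, √Δ=0.8240 → z ∈ {-0.4623, 0.2611}; z = -0.4623 (taking z<0)
x = 0.1125, y = 0.1620

(0.1125, 0.1620, -0.4623)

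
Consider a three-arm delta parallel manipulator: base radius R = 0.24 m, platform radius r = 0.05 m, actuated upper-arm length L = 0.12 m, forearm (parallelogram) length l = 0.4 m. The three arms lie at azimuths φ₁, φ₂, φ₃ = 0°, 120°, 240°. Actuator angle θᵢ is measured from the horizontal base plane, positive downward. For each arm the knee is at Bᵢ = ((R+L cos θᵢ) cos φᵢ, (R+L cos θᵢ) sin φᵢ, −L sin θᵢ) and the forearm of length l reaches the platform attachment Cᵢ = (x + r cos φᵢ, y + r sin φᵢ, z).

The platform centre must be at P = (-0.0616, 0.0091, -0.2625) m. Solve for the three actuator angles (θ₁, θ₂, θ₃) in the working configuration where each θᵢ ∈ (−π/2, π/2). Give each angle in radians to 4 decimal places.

rotate P by −φ1: (-0.0616, 0.0091, -0.2625)
  A cos θ + B sin θ = C:  0.2516·cos θ + -0.2625·sin θ = 0.0555
  γ=atan2(-0.2625,0.2516)=-0.8066;  ψ=arccos(0.1525)=1.4177;  θ1=γ+ψ≈0.6111
φ2=120.0° → target in arm frame (0.0387, 0.0488)
  A cos θ + B sin θ = C:  0.1513·cos θ + -0.2625·sin θ = 0.2142
  γ=atan2(-0.2625,0.1513)=-1.0479;  ψ=arccos(0.7070)=0.7855;  θ2=γ+ψ≈-0.2624
rotate P by −φ3: (0.0229, -0.0579, -0.2625)
  A cos θ + B sin θ = C:  0.1671·cos θ + -0.2625·sin θ = 0.1893
  √(A²+B²)=0.3112;  θ3 = -1.0040+0.9169 ≈ -0.0871

θ₁ = 0.6111, θ₂ = -0.2624, θ₃ = -0.0871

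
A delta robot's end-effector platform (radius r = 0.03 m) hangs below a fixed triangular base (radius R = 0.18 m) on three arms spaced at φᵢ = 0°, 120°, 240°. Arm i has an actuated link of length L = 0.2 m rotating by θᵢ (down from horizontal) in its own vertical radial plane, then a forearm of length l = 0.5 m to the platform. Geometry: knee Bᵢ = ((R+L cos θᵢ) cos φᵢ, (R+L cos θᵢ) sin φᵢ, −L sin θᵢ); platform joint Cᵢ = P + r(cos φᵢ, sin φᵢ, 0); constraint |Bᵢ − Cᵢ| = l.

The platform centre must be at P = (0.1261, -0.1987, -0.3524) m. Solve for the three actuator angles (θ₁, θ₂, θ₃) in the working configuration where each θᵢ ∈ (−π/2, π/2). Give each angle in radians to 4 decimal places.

arm 1 (φ=0.0°): x'=0.1261, y'=-0.1987
  A=0.0239, B=-0.3524, C=(l²−L²−A²−y'²−z²)/(2L)=0.1144
  γ=atan2(-0.3524,0.0239)=-1.5031;  ψ=arccos(0.3239)=1.2410;  θ1=γ+ψ≈-0.2621
rotate P by −φ2: (-0.2351, -0.0099, -0.3524)
  e−x'=0.3851;  (l²−L²−(e−x')²−y'²−z²)/2L = -0.1565
  γ=atan2(-0.3524,0.3851)=-0.7411;  ψ=arccos(-0.2998)=1.8753;  θ2=γ+ψ≈1.1343
arm 3 (φ=240.0°): x'=0.1090, y'=0.2086
  A cos θ + B sin θ = C:  0.0410·cos θ + -0.3524·sin θ = 0.1016
  θ3 = atan2(B,A) + arccos(C/0.3548) = -0.1747

θ₁ = -0.2621, θ₂ = 1.1343, θ₃ = -0.1747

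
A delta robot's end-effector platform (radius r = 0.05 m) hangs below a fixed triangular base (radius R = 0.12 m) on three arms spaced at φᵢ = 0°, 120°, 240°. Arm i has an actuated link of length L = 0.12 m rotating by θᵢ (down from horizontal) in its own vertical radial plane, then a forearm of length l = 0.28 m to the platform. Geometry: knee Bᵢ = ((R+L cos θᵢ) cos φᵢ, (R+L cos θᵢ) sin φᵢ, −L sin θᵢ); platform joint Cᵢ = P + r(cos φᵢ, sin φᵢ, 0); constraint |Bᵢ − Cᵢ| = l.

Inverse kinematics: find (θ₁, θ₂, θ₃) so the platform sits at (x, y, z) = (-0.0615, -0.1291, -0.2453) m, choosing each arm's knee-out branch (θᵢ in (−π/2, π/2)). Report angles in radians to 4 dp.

θ₁ = 0.9601, θ₂ = 1.0474, θ₃ = -0.2621

φ1=0.0° → target in arm frame (-0.0615, -0.1291)
  A=0.1315, B=-0.2453, C=(l²−L²−A²−y'²−z²)/(2L)=-0.1255
  γ=atan2(-0.2453,0.1315)=-1.0787;  ψ=arccos(-0.4511)=2.0388;  θ1=γ+ψ≈0.9601
rotate P by −φ2: (-0.0811, 0.1178, -0.2453)
  A=0.1511, B=-0.2453, C=(l²−L²−A²−y'²−z²)/(2L)=-0.1370
  θ2 = atan2(B,A) + arccos(C/0.2881) = 1.0474
arm 3 (φ=240.0°): x'=0.1426, y'=0.0113
  A=-0.0726, B=-0.2453, C=(l²−L²−A²−y'²−z²)/(2L)=-0.0065
  √(A²+B²)=0.2558;  θ3 = -1.8584+1.5963 ≈ -0.2621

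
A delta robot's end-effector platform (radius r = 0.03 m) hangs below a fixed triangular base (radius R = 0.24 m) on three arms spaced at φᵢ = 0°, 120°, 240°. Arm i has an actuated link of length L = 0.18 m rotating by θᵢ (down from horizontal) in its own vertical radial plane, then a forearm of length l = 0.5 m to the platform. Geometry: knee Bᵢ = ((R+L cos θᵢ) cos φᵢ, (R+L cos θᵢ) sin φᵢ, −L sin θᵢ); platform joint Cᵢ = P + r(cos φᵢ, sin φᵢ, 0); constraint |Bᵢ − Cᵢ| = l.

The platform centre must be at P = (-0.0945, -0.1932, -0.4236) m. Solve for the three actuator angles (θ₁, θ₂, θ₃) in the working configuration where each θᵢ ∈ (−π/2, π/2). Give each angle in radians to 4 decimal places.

arm 1 (φ=0.0°): x'=-0.0945, y'=-0.1932
  e−x'=0.3045;  (l²−L²−(e−x')²−y'²−z²)/2L = -0.2552
  γ=atan2(-0.4236,0.3045)=-0.9475;  ψ=arccos(-0.4892)=2.0820;  θ1=γ+ψ≈1.1345
arm 2 (φ=120.0°): x'=-0.1201, y'=0.1784
  e−x'=0.3301;  (l²−L²−(e−x')²−y'²−z²)/2L = -0.2851
  √(A²+B²)=0.5370;  θ2 = -0.9089+2.1304 ≈ 1.2215
φ3=240.0° → target in arm frame (0.2146, 0.0148)
  e−x'=-0.0046;  (l²−L²−(e−x')²−y'²−z²)/2L = 0.1053
  γ=atan2(-0.4236,-0.0046)=-1.5816;  ψ=arccos(0.2487)=1.3195;  θ3=γ+ψ≈-0.2621

θ₁ = 1.1345, θ₂ = 1.2215, θ₃ = -0.2621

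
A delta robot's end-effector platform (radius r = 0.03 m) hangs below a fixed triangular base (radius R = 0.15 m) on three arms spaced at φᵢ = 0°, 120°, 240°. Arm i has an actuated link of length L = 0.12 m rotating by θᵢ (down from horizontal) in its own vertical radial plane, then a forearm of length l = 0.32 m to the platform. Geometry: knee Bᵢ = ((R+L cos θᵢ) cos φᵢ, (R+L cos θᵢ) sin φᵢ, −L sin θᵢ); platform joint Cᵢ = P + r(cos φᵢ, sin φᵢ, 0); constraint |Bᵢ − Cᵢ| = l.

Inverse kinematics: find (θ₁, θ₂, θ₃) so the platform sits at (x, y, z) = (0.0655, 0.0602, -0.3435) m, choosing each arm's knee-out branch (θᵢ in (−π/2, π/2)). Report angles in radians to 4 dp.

θ₁ = 0.6111, θ₂ = 0.8730, θ₃ = 1.3967

φ1=0.0° → target in arm frame (0.0655, 0.0602)
  e−x'=0.0545;  (l²−L²−(e−x')²−y'²−z²)/2L = -0.1524
  γ=atan2(-0.3435,0.0545)=-1.4134;  ψ=arccos(-0.4383)=2.0245;  θ1=γ+ψ≈0.6111
arm 2 (φ=120.0°): x'=0.0194, y'=-0.0868
  A=0.1006, B=-0.3435, C=(l²−L²−A²−y'²−z²)/(2L)=-0.1986
  √(A²+B²)=0.3579;  θ2 = -1.2859+2.1588 ≈ 0.8730
arm 3 (φ=240.0°): x'=-0.0849, y'=0.0266
  A=0.2049, B=-0.3435, C=(l²−L²−A²−y'²−z²)/(2L)=-0.3028
  θ3 = atan2(B,A) + arccos(C/0.4000) = 1.3967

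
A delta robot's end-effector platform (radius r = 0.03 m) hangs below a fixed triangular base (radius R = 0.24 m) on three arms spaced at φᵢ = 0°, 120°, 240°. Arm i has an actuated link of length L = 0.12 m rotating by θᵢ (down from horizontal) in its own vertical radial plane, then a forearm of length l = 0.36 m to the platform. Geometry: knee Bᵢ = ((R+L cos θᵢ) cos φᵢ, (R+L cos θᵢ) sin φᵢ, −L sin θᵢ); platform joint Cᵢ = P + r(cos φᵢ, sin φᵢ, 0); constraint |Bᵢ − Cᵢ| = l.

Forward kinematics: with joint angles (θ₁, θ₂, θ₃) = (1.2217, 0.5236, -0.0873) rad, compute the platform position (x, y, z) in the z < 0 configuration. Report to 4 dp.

arm 1 at φ=0.0°: e+L cos θ1 = 0.2510;  centre 1 = (0.2510, 0.0000, -0.1128)
arm 2 at φ=120.0°: e+L cos θ2 = 0.3139;  centre 2 = (-0.1570, 0.2719, -0.0600)
φ3=240.0°: virtual centre (-0.1648, -0.2854, 0.0105), radius l
eliminate P² terms by subtracting sphere 1 from 2 and 3
plane₁₂: -0.8160x+0.5437y+0.1055z = 0.0264
det = 0.9180;  x = -0.0359+0.2116z,  y = -0.0054+0.1235z
into |P−centre ₁|² = l²: 1.0600z² + 0.1027z + -0.0345 = 0;  Δ = 0.1568;  z = -0.2352 or 0.1383 → z<0 root = -0.2352
x = -0.0857, y = -0.0344

(-0.0857, -0.0344, -0.2352)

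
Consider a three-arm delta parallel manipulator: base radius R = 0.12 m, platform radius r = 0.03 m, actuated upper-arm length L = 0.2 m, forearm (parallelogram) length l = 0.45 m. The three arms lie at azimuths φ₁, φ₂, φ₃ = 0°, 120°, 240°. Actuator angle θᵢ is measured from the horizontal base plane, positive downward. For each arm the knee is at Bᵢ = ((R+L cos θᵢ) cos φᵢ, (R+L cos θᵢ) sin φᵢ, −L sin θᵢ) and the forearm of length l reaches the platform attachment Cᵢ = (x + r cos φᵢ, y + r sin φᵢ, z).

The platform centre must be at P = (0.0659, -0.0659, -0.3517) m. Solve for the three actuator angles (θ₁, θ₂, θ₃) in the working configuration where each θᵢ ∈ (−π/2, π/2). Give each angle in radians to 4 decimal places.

φ1=0.0° → target in arm frame (0.0659, -0.0659)
  e−x'=0.0241;  (l²−L²−(e−x')²−y'²−z²)/2L = 0.0847
  √(A²+B²)=0.3525;  θ1 = -1.5024+1.3281 ≈ -0.1742
rotate P by −φ2: (-0.0900, -0.0241, -0.3517)
  A=0.1800, B=-0.3517, C=(l²−L²−A²−y'²−z²)/(2L)=0.0145
  γ=atan2(-0.3517,0.1800)=-1.0977;  ψ=arccos(0.0368)=1.5340;  θ2=γ+ψ≈0.4363
φ3=240.0° → target in arm frame (0.0241, 0.0900)
  e−x'=0.0659;  (l²−L²−(e−x')²−y'²−z²)/2L = 0.0659
  γ=atan2(-0.3517,0.0659)=-1.3856;  ψ=arccos(0.1842)=1.3855;  θ3=γ+ψ≈-0.0001

θ₁ = -0.1742, θ₂ = 0.4363, θ₃ = -0.0001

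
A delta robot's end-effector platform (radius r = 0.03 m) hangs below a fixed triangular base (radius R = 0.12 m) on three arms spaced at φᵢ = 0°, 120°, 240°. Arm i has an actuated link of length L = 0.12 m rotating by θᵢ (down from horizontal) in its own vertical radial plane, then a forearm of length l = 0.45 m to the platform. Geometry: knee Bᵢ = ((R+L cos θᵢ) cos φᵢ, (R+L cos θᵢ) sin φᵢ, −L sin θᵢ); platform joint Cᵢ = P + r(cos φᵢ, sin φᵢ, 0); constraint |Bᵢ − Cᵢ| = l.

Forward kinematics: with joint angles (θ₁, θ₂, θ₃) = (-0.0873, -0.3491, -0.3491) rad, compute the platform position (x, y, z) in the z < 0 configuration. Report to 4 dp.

(-0.0342, 0.0000, -0.3678)

centre 1 = (0.2095·cos0.0°, 0.2095·sin0.0°, 0.0105) = (0.2095, 0.0000, 0.0105)
φ2=120.0°: virtual centre (-0.1014, 0.1756, 0.0410), radius l
φ3=240.0°: virtual centre (-0.1014, -0.1756, 0.0410), radius l
|centre ₂|²−|centre ₁|² = -0.0012;  |centre ₃|²−|centre ₁|² = -0.0012
[-0.6218 0.3512 0.0612]·P = -0.0012;  [-0.6218 -0.3512 0.0612]·P = -0.0012
det = 0.4368;  x = 0.0020+0.0984z,  y = 0.0000+0.0000z
into |P−centre ₁|² = l²: 1.0097z² + -0.0618z + -0.1593 = 0;  Δ = 0.6472;  z = -0.3678 or 0.4290 → z<0 root = -0.3678
x = -0.0342, y = 0.0000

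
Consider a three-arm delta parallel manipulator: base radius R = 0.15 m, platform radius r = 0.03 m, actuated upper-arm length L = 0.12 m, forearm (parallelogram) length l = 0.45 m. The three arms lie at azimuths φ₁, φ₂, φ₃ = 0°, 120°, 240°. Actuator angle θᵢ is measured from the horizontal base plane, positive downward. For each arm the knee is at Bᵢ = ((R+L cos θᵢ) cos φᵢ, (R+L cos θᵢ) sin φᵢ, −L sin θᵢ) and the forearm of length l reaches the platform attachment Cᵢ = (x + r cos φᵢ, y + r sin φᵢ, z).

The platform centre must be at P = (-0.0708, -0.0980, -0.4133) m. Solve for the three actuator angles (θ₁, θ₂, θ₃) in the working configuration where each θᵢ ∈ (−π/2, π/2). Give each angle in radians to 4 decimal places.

θ₁ = 0.6986, θ₂ = 0.6111, θ₃ = -0.1742

φ1=0.0° → target in arm frame (-0.0708, -0.0980)
  A=0.1908, B=-0.4133, C=(l²−L²−A²−y'²−z²)/(2L)=-0.1197
  γ=atan2(-0.4133,0.1908)=-1.1383;  ψ=arccos(-0.2629)=1.8369;  θ1=γ+ψ≈0.6986
rotate P by −φ2: (-0.0495, 0.1103, -0.4133)
  e−x'=0.1695;  (l²−L²−(e−x')²−y'²−z²)/2L = -0.0984
  γ=atan2(-0.4133,0.1695)=-1.1817;  ψ=arccos(-0.2202)=1.7928;  θ2=γ+ψ≈0.6111
φ3=240.0° → target in arm frame (0.1203, -0.0123)
  A cos θ + B sin θ = C:  -0.0003·cos θ + -0.4133·sin θ = 0.0714
  γ=atan2(-0.4133,-0.0003)=-1.5715;  ψ=arccos(0.1727)=1.3972;  θ3=γ+ψ≈-0.1742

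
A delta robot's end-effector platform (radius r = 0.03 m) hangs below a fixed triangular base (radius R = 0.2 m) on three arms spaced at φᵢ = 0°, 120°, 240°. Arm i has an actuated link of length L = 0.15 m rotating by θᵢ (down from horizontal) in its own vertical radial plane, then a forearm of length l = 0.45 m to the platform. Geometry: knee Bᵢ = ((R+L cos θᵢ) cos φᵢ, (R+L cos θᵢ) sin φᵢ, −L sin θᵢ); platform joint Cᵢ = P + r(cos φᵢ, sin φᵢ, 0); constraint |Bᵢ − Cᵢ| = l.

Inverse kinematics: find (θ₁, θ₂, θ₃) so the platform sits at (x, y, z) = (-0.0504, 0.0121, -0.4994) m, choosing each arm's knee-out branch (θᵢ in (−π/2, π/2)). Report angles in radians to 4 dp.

φ1=0.0° → target in arm frame (-0.0504, 0.0121)
  A cos θ + B sin θ = C:  0.2204·cos θ + -0.4994·sin θ = -0.3937
  θ1 = atan2(B,A) + arccos(C/0.5459) = 1.2213
arm 2 (φ=120.0°): x'=0.0357, y'=0.0376
  A=0.1343, B=-0.4994, C=(l²−L²−A²−y'²−z²)/(2L)=-0.2962
  √(A²+B²)=0.5171;  θ2 = -1.3080+2.1806 ≈ 0.8726
φ3=240.0° → target in arm frame (0.0147, -0.0497)
  A=0.1553, B=-0.4994, C=(l²−L²−A²−y'²−z²)/(2L)=-0.3199
  θ3 = atan2(B,A) + arccos(C/0.5230) = 0.9597

θ₁ = 1.2213, θ₂ = 0.8726, θ₃ = 0.9597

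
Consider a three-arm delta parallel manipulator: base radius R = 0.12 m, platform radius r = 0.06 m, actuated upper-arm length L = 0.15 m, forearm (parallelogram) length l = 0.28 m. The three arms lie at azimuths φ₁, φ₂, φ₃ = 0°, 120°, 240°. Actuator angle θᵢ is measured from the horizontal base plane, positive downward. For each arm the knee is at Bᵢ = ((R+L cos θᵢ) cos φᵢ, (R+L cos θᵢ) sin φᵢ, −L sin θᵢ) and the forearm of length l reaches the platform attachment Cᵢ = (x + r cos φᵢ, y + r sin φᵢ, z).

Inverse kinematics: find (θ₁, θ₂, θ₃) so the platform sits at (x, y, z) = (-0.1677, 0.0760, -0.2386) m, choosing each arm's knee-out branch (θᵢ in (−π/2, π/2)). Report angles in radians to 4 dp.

θ₁ = 1.3965, θ₂ = -0.0871, θ₃ = 0.6981

φ1=0.0° → target in arm frame (-0.1677, 0.0760)
  A=0.2277, B=-0.2386, C=(l²−L²−A²−y'²−z²)/(2L)=-0.1955
  θ1 = atan2(B,A) + arccos(C/0.3298) = 1.3965
rotate P by −φ2: (0.1497, 0.1072, -0.2386)
  A cos θ + B sin θ = C:  -0.0897·cos θ + -0.2386·sin θ = -0.0686
  √(A²+B²)=0.2549;  θ2 = -1.9303+1.8431 ≈ -0.0871
arm 3 (φ=240.0°): x'=0.0180, y'=-0.1832
  A=0.0420, B=-0.2386, C=(l²−L²−A²−y'²−z²)/(2L)=-0.1212
  θ3 = atan2(B,A) + arccos(C/0.2423) = 0.6981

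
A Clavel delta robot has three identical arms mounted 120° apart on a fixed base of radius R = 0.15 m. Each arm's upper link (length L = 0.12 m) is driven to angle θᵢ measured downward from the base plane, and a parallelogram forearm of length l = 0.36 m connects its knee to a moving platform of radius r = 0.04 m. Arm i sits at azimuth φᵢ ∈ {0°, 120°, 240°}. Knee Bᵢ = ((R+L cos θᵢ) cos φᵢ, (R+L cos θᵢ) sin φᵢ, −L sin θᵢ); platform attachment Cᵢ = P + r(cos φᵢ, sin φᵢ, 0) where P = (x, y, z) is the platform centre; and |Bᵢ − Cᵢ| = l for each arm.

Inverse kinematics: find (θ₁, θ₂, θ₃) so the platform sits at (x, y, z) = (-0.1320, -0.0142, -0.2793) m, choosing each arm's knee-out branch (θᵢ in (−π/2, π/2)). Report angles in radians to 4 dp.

φ1=0.0° → target in arm frame (-0.1320, -0.0142)
  A cos θ + B sin θ = C:  0.2420·cos θ + -0.2793·sin θ = -0.0899
  θ1 = atan2(B,A) + arccos(C/0.3696) = 0.9597
φ2=120.0° → target in arm frame (0.0537, 0.1214)
  e−x'=0.0563;  (l²−L²−(e−x')²−y'²−z²)/2L = 0.0803
  √(A²+B²)=0.2849;  θ2 = -1.3719+1.2850 ≈ -0.0869
arm 3 (φ=240.0°): x'=0.0783, y'=-0.1072
  e−x'=0.0317;  (l²−L²−(e−x')²−y'²−z²)/2L = 0.1029
  θ3 = atan2(B,A) + arccos(C/0.2811) = -0.2617

θ₁ = 0.9597, θ₂ = -0.0869, θ₃ = -0.2617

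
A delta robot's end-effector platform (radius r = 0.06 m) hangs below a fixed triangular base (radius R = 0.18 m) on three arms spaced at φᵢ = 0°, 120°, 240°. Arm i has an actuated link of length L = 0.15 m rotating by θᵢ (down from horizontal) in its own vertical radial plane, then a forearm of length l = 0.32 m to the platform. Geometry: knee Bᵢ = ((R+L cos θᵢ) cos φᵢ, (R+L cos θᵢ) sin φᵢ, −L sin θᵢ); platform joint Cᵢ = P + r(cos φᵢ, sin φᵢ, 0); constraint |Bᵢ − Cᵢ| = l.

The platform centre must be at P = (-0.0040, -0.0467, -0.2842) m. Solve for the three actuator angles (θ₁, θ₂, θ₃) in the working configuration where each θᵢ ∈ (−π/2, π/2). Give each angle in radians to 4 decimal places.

θ₁ = 0.6108, θ₂ = 0.7856, θ₃ = 0.3489

rotate P by −φ1: (-0.0040, -0.0467, -0.2842)
  A cos θ + B sin θ = C:  0.1240·cos θ + -0.2842·sin θ = -0.0614
  θ1 = atan2(B,A) + arccos(C/0.3101) = 0.6108
arm 2 (φ=120.0°): x'=-0.0384, y'=0.0268
  A cos θ + B sin θ = C:  0.1584·cos θ + -0.2842·sin θ = -0.0890
  γ=atan2(-0.2842,0.1584)=-1.0622;  ψ=arccos(-0.2735)=1.8478;  θ2=γ+ψ≈0.7856
φ3=240.0° → target in arm frame (0.0424, 0.0199)
  e−x'=0.0776;  (l²−L²−(e−x')²−y'²−z²)/2L = -0.0243
  √(A²+B²)=0.2946;  θ3 = -1.3044+1.6533 ≈ 0.3489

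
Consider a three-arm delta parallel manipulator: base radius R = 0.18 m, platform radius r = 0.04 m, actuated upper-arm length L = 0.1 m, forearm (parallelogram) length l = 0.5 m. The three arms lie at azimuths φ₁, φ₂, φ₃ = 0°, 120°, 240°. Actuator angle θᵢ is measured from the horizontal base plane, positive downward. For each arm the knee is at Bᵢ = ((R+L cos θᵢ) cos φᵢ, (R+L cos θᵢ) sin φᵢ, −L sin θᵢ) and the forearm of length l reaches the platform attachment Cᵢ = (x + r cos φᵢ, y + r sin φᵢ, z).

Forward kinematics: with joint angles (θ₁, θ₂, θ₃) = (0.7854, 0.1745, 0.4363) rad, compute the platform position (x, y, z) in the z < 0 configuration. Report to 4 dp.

(-0.0701, 0.0316, -0.4832)

φ1=0.0°: virtual centre (0.2107, 0.0000, -0.0707), radius l
arm 2 at φ=120.0°: (R−r)+L cos θ2 = 0.2385;  O2 = (-0.1192, 0.2065, -0.0174)
arm 3 at φ=240.0°: (R−r)+L cos θ3 = 0.2306;  O3 = (-0.1153, -0.1997, -0.0423)
|O₂|²−|O₁|² = 0.0078;  |O₃|²−|O₁|² = 0.0056
plane₁₂: -0.6599x+0.4131y+0.1067z = 0.0078
det = 0.5329;  x = -0.0102+0.1241z,  y = 0.0026+-0.0601z
sphere 1 gives Az²+Bz+C=0 with A=1.0190, B=0.0863, C=-0.1962;  B²−4AC=0.8072;  roots -0.4832, 0.3985;  negative root z = -0.4832
x = -0.0701, y = 0.0316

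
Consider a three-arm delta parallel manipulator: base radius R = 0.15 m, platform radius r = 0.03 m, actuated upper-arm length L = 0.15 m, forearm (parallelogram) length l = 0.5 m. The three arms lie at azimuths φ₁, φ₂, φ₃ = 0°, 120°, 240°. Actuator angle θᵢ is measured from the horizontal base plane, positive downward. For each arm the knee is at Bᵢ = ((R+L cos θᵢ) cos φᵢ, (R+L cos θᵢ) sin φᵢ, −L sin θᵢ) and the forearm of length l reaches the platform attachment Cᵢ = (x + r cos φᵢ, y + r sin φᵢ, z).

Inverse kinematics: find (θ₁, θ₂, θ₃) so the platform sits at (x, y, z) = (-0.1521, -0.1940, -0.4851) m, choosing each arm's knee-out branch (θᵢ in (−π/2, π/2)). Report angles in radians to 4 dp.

arm 1 (φ=0.0°): x'=-0.1521, y'=-0.1940
  A cos θ + B sin θ = C:  0.2721·cos θ + -0.4851·sin θ = -0.3983
  √(A²+B²)=0.5562;  θ1 = -1.0596+2.3691 ≈ 1.3094
arm 2 (φ=120.0°): x'=-0.0920, y'=0.2287
  e−x'=0.2120;  (l²−L²−(e−x')²−y'²−z²)/2L = -0.3502
  γ=atan2(-0.4851,0.2120)=-1.1589;  ψ=arccos(-0.6615)=2.2937;  θ2=γ+ψ≈1.1348
rotate P by −φ3: (0.2441, -0.0347, -0.4851)
  A=-0.1241, B=-0.4851, C=(l²−L²−A²−y'²−z²)/(2L)=-0.0814
  γ=atan2(-0.4851,-0.1241)=-1.8212;  ψ=arccos(-0.1626)=1.7341;  θ3=γ+ψ≈-0.0871

θ₁ = 1.3094, θ₂ = 1.1348, θ₃ = -0.0871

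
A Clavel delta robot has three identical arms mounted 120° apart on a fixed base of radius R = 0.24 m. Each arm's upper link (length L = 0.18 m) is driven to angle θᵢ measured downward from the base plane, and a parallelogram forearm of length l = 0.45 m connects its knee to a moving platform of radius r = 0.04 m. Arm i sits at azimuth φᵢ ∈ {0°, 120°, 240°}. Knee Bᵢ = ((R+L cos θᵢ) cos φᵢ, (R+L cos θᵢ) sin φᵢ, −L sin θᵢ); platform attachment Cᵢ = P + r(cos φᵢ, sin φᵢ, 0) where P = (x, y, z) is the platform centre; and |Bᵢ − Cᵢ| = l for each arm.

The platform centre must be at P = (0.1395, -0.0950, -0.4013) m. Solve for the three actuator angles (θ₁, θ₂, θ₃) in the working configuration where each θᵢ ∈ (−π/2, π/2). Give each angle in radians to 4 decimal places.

θ₁ = 0.1745, θ₂ = 1.3961, θ₃ = 0.7853

arm 1 (φ=0.0°): x'=0.1395, y'=-0.0950
  e−x'=0.0605;  (l²−L²−(e−x')²−y'²−z²)/2L = -0.0101
  √(A²+B²)=0.4058;  θ1 = -1.4212+1.5956 ≈ 0.1745
rotate P by −φ2: (-0.1520, -0.0733, -0.4013)
  A=0.3520, B=-0.4013, C=(l²−L²−A²−y'²−z²)/(2L)=-0.3340
  γ=atan2(-0.4013,0.3520)=-0.8507;  ψ=arccos(-0.6257)=2.2468;  θ2=γ+ψ≈1.3961
φ3=240.0° → target in arm frame (0.0125, 0.1683)
  e−x'=0.1875;  (l²−L²−(e−x')²−y'²−z²)/2L = -0.1512
  √(A²+B²)=0.4429;  θ3 = -1.1338+1.9191 ≈ 0.7853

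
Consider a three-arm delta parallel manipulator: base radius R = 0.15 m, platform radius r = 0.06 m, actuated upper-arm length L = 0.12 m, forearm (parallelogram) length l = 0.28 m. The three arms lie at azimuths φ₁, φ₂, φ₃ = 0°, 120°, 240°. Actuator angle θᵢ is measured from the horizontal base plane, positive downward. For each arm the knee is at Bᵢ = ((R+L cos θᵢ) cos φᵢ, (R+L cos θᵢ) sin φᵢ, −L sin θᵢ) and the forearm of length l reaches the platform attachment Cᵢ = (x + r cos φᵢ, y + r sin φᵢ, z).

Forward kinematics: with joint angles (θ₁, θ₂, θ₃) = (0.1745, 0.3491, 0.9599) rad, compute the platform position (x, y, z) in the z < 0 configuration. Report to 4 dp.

(0.0523, 0.0611, -0.2452)

arm 1 at φ=0.0°: e+L cos θ1 = 0.2082;  S1 = (0.2082, 0.0000, -0.0208)
S2 = (0.2028·cos120.0°, 0.2028·sin120.0°, -0.0410) = (-0.1014, 0.1756, -0.0410)
φ3=240.0°: virtual centre (-0.0794, -0.1376, -0.0983), radius l
subtract pairs → two planes through P
[-0.6191 0.3512 -0.0404]·P = -0.0010;  [-0.5752 -0.2751 -0.1549]·P = -0.0089
det = 0.3723;  x = 0.0091+-0.1760z,  y = 0.0133+-0.1952z
into |P−S₁|² = l²: 1.0691z² + 0.1066z + -0.0382 = 0;  Δ = 0.1745;  z = -0.2452 or 0.1455 → z<0 root = -0.2452
x = 0.0523, y = 0.0611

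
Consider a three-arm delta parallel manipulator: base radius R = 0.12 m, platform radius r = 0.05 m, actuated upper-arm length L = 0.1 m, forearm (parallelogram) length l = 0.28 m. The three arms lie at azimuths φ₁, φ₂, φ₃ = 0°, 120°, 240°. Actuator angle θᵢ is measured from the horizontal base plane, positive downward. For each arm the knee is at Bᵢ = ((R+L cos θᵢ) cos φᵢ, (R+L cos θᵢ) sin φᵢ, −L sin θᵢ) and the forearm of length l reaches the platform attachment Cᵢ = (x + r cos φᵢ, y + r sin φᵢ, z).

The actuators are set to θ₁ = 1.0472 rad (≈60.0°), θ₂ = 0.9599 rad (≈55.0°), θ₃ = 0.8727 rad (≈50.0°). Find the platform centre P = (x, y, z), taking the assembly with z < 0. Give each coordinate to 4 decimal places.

φ1=0.0°: virtual centre (0.1200, 0.0000, -0.0866), radius l
arm 2 at φ=120.0°: ρ2 = 0.1274;  O2 = (-0.0637, 0.1103, -0.0819)
O3 = (0.1343·cos240.0°, 0.1343·sin240.0°, -0.0766) = (-0.0671, -0.1163, -0.0766)
|O₂|²−|O₁|² = 0.0010;  |O₃|²−|O₁|² = 0.0020
linear system: -0.3674x+0.2206y = 0.0010−0.0094z; -0.3743x+-0.2326y = 0.0020−0.0200z
Cramer: x(z) = -0.0041+0.0392z;  y(z) = -0.0021+0.0228z
sphere 1 gives Az²+Bz+C=0 with A=1.0021, B=0.1634, C=-0.0555;  B²−4AC=0.2492;  roots -0.3306, 0.1676;  negative root z = -0.3306
x = -0.0170, y = -0.0096

(-0.0170, -0.0096, -0.3306)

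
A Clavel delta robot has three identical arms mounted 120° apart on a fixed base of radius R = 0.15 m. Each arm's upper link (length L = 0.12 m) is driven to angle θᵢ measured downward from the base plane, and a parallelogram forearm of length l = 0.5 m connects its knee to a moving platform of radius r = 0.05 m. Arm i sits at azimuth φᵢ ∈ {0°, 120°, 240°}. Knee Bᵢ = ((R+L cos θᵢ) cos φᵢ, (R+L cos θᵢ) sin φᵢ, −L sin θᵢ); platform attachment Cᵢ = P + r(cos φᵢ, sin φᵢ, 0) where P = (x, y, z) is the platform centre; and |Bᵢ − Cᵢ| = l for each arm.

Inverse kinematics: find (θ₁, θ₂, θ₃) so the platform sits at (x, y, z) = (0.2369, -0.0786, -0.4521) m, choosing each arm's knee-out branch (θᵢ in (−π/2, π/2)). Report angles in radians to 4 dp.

θ₁ = -0.3495, θ₂ = 1.2213, θ₃ = 0.7851

φ1=0.0° → target in arm frame (0.2369, -0.0786)
  e−x'=-0.1369;  (l²−L²−(e−x')²−y'²−z²)/2L = 0.0262
  θ1 = atan2(B,A) + arccos(C/0.4724) = -0.3495
φ2=120.0° → target in arm frame (-0.1865, -0.1659)
  A cos θ + B sin θ = C:  0.2865·cos θ + -0.4521·sin θ = -0.3267
  γ=atan2(-0.4521,0.2865)=-1.0059;  ψ=arccos(-0.6103)=2.2272;  θ2=γ+ψ≈1.2213
rotate P by −φ3: (-0.0504, 0.2445, -0.4521)
  A cos θ + B sin θ = C:  0.1504·cos θ + -0.4521·sin θ = -0.2132
  γ=atan2(-0.4521,0.1504)=-1.2497;  ψ=arccos(-0.4475)=2.0348;  θ3=γ+ψ≈0.7851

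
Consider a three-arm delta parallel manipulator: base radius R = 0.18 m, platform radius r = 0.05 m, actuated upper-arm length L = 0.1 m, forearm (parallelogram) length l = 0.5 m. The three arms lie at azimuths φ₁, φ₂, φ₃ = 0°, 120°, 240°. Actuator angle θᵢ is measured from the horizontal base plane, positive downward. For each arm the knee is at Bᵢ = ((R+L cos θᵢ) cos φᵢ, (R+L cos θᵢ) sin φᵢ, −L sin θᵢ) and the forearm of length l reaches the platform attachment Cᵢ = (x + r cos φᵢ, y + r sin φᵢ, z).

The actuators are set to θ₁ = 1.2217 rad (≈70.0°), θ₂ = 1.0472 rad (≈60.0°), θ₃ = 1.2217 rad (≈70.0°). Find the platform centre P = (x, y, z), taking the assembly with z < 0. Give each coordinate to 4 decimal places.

φ1=0.0°: virtual centre (0.1642, 0.0000, -0.0940), radius l
φ2=120.0°: virtual centre (-0.0900, 0.1559, -0.0866), radius l
centre 3 = (0.1642·cos240.0°, 0.1642·sin240.0°, -0.0940) = (-0.0821, -0.1422, -0.0940)
|centre ₂|²−|centre ₁|² = 0.0041;  |centre ₃|²−|centre ₁|² = 0.0000
plane₁₂: -0.5084x+0.3118y+0.0147z = 0.0041
Cramer: x(z) = -0.0039+0.0141z;  y(z) = 0.0068-0.0243z
into |P−centre ₁|² = l²: 1.0008z² + 0.1829z + -0.2129 = 0;  Δ = 0.8856;  z = -0.5615 or 0.3788 → z<0 root = -0.5615
x = -0.0118, y = 0.0205

(-0.0118, 0.0205, -0.5615)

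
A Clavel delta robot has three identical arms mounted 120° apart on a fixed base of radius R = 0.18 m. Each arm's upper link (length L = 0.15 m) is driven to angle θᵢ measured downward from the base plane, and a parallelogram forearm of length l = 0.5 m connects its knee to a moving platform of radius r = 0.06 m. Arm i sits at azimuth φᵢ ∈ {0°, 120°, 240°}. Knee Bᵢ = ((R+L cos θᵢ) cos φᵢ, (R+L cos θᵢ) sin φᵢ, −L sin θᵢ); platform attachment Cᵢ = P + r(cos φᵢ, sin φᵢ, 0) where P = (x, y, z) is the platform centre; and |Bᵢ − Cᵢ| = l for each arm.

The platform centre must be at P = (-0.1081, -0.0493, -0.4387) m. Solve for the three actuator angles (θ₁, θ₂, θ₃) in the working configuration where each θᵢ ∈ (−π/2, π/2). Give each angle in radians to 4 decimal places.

θ₁ = 0.6108, θ₂ = 0.1745, θ₃ = -0.1747

arm 1 (φ=0.0°): x'=-0.1081, y'=-0.0493
  A cos θ + B sin θ = C:  0.2281·cos θ + -0.4387·sin θ = -0.0647
  γ=atan2(-0.4387,0.2281)=-1.0913;  ψ=arccos(-0.1309)=1.7021;  θ1=γ+ψ≈0.6108
φ2=120.0° → target in arm frame (0.0114, 0.1183)
  A cos θ + B sin θ = C:  0.1086·cos θ + -0.4387·sin θ = 0.0308
  θ2 = atan2(B,A) + arccos(C/0.4520) = 0.1745
rotate P by −φ3: (0.0967, -0.0690, -0.4387)
  A cos θ + B sin θ = C:  0.0233·cos θ + -0.4387·sin θ = 0.0992
  γ=atan2(-0.4387,0.0233)=-1.5178;  ψ=arccos(0.2257)=1.3431;  θ3=γ+ψ≈-0.1747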